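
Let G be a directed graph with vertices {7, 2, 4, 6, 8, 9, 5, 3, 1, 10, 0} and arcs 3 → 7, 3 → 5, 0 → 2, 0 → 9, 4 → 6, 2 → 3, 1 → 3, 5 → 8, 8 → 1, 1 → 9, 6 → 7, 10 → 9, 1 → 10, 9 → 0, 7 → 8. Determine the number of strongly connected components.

{0, 1, 2, 3, 5, 7, 8, 9, 10} are all mutually reachable — one SCC of size 9.
{6} is an SCC by itself.
{4} is an SCC by itself.
That gives 3 strongly connected components.

3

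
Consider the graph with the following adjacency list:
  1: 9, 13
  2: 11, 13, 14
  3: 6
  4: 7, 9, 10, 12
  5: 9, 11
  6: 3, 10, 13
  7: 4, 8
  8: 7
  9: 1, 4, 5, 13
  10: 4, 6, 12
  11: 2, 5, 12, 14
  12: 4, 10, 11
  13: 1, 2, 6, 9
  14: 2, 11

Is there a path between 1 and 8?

Yes

From 1 we can reach 1, 2, 3, 4, 5, 6, 7, 8, 9, 10, 11, 12, 13, 14, which includes 8.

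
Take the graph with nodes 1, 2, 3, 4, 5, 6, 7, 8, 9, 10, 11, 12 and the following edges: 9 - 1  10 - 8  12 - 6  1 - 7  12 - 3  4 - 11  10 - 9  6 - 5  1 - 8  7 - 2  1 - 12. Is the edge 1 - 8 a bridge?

After removing 1 - 8, the path 1-9-10-8 still connects them, so the edge is not a bridge.

No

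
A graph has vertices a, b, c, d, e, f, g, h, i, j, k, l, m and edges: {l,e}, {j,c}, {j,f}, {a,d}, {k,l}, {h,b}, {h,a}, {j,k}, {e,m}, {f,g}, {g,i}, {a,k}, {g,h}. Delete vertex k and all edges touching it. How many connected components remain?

2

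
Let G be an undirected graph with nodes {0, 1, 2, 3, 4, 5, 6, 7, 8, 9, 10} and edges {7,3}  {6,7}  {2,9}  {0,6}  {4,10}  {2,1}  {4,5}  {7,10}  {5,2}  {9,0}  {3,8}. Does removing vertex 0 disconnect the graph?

Deleting 0 leaves 1 component (was 1) (its neighbors 6, 9 remain connected to each other), so 0 is not a cut vertex.

No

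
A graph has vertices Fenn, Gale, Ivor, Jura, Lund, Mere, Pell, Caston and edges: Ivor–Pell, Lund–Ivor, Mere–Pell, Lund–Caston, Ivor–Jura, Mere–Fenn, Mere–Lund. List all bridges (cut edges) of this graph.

The edges on the cycle Mere-Lund-Ivor-Pell-Mere are not bridges since each lies on that cycle.
But removing Lund–Caston disconnects Lund from Caston; removing Ivor–Jura disconnects Ivor from Jura; removing Mere–Fenn disconnects Mere from Fenn — these are bridges.

Caston-Lund, Fenn-Mere, Ivor-Jura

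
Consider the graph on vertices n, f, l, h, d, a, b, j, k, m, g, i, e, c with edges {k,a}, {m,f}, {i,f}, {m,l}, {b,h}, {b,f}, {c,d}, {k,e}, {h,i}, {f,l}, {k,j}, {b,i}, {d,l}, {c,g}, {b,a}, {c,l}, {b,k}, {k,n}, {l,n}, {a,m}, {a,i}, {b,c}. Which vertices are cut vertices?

c, k

Removing c increases the component count from 1 to 2, so c is a cut vertex.
Removing k increases the component count from 1 to 3, so k is a cut vertex.
By contrast removing j leaves 1 component; it is not a cut vertex. No other vertex is a cut vertex either.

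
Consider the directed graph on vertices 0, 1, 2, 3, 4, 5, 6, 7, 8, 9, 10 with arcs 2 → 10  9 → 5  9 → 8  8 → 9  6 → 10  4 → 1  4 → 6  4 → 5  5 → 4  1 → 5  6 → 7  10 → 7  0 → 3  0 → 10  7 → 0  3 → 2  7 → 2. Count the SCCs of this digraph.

4

{0, 2, 3, 7, 10} are all mutually reachable — one SCC of size 5.
{1, 4, 5} are all mutually reachable — one SCC of size 3.
{8, 9} are all mutually reachable — one SCC of size 2.
{6} is an SCC by itself.
That gives 4 strongly connected components.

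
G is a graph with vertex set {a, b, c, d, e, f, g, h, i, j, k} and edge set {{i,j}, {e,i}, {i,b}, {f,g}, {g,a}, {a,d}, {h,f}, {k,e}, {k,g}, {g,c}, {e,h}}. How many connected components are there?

Starting from a we can reach a, b, c, d, e, f, g, h, i, j, k. That is one component of size 11.
Total: 1 component.

1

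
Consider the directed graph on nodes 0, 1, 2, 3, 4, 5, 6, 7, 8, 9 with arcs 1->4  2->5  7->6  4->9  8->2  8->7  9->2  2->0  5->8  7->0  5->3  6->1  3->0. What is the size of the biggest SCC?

8

{1, 2, 4, 5, 6, 7, 8, 9} are all mutually reachable — one SCC of size 8.
{3} is an SCC by itself.
{0} is an SCC by itself.
The largest has 8 vertices.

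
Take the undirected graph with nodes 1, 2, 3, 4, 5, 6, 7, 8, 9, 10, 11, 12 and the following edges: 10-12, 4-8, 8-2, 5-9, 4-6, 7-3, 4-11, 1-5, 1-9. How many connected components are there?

Starting from 10 we can reach 10, 12. That is one component of size 2.
Starting from 3 we can reach 3, 7. That is one component of size 2.
Starting from 1 we can reach 1, 5, 9. That is one component of size 3.
Starting from 2 we can reach 2, 4, 6, 8, 11. That is one component of size 5.
Total: 4 components.

4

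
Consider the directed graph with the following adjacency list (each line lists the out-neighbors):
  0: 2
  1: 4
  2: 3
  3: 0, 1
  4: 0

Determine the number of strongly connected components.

{0, 1, 2, 3, 4} are all mutually reachable — one SCC of size 5.
That gives 1 strongly connected component.

1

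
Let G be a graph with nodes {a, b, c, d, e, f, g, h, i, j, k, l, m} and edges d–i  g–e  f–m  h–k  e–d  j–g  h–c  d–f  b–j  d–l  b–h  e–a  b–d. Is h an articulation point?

Deleting h raises the number of components from 1 to 3, so h is a cut vertex.

Yes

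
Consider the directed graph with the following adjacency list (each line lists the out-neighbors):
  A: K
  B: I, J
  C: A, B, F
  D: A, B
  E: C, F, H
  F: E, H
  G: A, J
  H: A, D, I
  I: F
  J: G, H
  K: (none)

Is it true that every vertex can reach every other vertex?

No

There is no directed path from A to D, so the graph is not strongly connected.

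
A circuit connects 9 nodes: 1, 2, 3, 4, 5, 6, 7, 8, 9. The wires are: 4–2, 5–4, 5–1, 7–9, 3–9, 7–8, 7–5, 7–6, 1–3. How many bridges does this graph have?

The edges on the cycle 7-5-1-3-9-7 are not bridges since each lies on that cycle.
But removing 5–4 disconnects 5 from 4; removing 7–8 disconnects 7 from 8; removing 2–4 disconnects 2 from 4; removing 7–6 disconnects 7 from 6 — these are bridges.
That makes 4 bridges.

4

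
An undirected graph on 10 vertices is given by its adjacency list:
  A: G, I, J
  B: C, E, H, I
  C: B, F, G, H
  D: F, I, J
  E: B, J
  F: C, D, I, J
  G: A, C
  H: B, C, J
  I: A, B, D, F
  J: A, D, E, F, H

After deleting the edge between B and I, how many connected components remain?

1

B and I are still connected via B-C-F-I, so the component count stays at 1.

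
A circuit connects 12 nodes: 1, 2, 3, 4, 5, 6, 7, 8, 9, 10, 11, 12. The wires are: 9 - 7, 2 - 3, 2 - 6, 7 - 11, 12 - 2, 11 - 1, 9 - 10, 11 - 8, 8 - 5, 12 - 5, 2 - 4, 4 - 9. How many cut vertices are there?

Removing 2 increases the component count from 1 to 3, so 2 is a cut vertex.
Removing 9 increases the component count from 1 to 2, so 9 is a cut vertex.
Removing 11 increases the component count from 1 to 2, so 11 is a cut vertex.
By contrast removing 10 leaves 1 component; it is not a cut vertex. No other vertex is a cut vertex either.

3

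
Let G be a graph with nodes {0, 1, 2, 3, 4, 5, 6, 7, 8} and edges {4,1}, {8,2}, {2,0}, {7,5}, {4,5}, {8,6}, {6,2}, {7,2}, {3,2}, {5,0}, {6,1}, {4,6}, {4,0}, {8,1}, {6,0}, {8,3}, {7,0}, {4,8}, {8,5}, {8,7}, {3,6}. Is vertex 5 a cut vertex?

Deleting 5 leaves 1 component (was 1) (its neighbors 0, 4, 7, 8 remain connected to each other), so 5 is not a cut vertex.

No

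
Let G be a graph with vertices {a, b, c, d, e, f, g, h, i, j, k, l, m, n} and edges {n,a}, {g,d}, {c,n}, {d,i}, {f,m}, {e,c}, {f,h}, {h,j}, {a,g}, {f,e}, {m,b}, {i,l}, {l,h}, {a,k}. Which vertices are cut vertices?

Removing a increases the component count from 1 to 2, so a is a cut vertex.
Removing f increases the component count from 1 to 2, so f is a cut vertex.
Removing h increases the component count from 1 to 2, so h is a cut vertex.
Likewise m is a cut vertex.
By contrast removing l leaves 1 component; it is not a cut vertex. No other vertex is a cut vertex either.

a, f, h, m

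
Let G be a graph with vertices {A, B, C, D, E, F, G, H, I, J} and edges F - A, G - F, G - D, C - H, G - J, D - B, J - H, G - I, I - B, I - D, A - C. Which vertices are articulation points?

G

Removing G increases the component count from 2 to 3, so G is a cut vertex.
By contrast removing H leaves 2 components; it is not a cut vertex. No other vertex is a cut vertex either.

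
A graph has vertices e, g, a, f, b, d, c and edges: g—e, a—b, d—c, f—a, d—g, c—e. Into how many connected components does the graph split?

2

Starting from a we can reach a, b, f. That is one component of size 3.
Starting from c we can reach c, d, e, g. That is one component of size 4.
Total: 2 components.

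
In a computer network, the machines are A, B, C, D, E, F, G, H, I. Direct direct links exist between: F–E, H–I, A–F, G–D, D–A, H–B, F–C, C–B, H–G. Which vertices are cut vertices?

F, H

Removing F increases the component count from 1 to 2, so F is a cut vertex.
Removing H increases the component count from 1 to 2, so H is a cut vertex.
By contrast removing E leaves 1 component; it is not a cut vertex. No other vertex is a cut vertex either.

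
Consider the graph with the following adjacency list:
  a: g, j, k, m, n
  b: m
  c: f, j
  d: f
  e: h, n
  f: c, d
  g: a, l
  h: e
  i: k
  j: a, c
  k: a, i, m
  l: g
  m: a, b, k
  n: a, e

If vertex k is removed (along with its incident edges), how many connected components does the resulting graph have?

2

With k gone, the remaining components are: {i}; {a, b, c, d, e, f, g, h, j, l, m, n}.
That is 2 components.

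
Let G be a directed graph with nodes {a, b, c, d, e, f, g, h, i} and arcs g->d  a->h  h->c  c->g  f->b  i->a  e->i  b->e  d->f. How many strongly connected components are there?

1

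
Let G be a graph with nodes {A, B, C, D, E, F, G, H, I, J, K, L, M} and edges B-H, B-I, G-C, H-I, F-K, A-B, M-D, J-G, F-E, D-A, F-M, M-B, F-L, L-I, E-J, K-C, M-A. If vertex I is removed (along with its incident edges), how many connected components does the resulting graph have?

1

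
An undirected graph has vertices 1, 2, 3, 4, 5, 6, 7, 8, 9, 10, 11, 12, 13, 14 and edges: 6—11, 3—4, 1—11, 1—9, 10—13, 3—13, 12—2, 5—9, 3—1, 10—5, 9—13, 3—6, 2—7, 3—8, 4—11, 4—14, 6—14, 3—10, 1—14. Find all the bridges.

The edges on the cycle 3-6-11-1-3 are not bridges since each lies on that cycle.
But removing 2—7 disconnects 2 from 7; removing 12—2 disconnects 12 from 2; removing 3—8 disconnects 3 from 8 — these are bridges.

12-2, 2-7, 3-8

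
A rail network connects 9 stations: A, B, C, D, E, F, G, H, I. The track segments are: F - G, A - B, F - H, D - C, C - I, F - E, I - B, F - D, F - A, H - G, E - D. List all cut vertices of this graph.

Removing F increases the component count from 1 to 2, so F is a cut vertex.
By contrast removing I leaves 1 component; it is not a cut vertex. No other vertex is a cut vertex either.

F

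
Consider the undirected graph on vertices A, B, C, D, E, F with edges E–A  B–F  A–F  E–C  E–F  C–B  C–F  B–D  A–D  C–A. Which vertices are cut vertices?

none

Removing B, for instance, still leaves 1 component. No single vertex removal increases the component count — the graph has no articulation points.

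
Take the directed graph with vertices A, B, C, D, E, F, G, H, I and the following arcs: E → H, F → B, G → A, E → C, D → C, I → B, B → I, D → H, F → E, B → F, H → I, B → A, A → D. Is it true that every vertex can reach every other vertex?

There is no directed path from F to G, so the graph is not strongly connected.

No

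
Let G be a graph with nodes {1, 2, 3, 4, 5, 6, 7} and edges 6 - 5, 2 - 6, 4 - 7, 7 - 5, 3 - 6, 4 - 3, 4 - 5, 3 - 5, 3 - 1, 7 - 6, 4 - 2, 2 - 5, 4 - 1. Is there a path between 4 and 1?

From 4 we can reach 1, 2, 3, 4, 5, 6, 7, which includes 1.

Yes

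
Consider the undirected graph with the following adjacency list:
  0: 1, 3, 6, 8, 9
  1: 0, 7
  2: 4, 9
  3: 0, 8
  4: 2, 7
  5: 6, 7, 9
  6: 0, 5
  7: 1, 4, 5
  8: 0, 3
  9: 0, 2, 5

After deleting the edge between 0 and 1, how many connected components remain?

0 and 1 are still connected via 0-6-5-7-1, so the component count stays at 1.

1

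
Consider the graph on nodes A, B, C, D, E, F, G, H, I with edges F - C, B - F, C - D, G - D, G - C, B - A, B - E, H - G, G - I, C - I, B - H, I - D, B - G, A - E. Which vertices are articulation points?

Removing B increases the component count from 1 to 2, so B is a cut vertex.
By contrast removing D leaves 1 component; it is not a cut vertex. No other vertex is a cut vertex either.

B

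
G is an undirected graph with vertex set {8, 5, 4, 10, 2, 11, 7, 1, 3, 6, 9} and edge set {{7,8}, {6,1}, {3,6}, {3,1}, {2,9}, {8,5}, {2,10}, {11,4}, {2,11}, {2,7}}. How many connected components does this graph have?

2

Starting from 1 we can reach 1, 3, 6. That is one component of size 3.
Starting from 2 we can reach 2, 4, 5, 7, 8, 9, 10, 11. That is one component of size 8.
Total: 2 components.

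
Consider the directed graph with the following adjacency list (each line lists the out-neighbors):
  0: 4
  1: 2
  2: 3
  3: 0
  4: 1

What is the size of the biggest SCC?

{0, 1, 2, 3, 4} are all mutually reachable — one SCC of size 5.
The largest has 5 vertices.

5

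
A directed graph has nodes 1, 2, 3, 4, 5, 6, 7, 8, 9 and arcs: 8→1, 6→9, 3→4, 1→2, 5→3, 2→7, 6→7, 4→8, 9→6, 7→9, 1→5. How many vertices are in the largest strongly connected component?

{1, 3, 4, 5, 8} are all mutually reachable — one SCC of size 5.
{6, 7, 9} are all mutually reachable — one SCC of size 3.
{2} is an SCC by itself.
The largest has 5 vertices.

5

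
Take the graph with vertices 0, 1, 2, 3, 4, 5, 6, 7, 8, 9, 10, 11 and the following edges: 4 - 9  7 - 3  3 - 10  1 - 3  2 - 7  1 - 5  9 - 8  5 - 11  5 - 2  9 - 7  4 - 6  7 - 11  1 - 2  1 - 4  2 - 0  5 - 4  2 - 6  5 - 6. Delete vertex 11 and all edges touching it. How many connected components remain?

1

With 11 gone, the remaining components are: {0, 1, 2, 3, 4, 5, 6, 7, 8, 9, 10}.
That is 1 component.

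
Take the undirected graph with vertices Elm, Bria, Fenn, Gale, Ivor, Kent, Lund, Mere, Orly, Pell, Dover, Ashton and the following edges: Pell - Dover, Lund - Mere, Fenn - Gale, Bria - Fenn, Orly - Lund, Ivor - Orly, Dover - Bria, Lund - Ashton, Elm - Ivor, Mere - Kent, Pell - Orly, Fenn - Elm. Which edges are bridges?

Ashton-Lund, Fenn-Gale, Kent-Mere, Lund-Mere, Lund-Orly

The edges on the cycle Pell-Dover-Bria-Fenn-Elm-Ivor-Orly-Pell are not bridges since each lies on that cycle.
But removing Orly - Lund disconnects Orly from Lund; removing Gale - Fenn disconnects Gale from Fenn; removing Mere - Lund disconnects Mere from Lund; removing Ashton - Lund disconnects Ashton from Lund — these are bridges.
In total 5 edges are bridges.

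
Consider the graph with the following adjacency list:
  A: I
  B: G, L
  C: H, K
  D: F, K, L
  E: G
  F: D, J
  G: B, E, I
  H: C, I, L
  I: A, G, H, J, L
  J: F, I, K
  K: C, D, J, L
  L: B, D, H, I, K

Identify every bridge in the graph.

The edges on the cycle L-D-F-J-I-L are not bridges since each lies on that cycle.
But removing A-I disconnects A from I; removing E-G disconnects E from G — these are bridges.

A-I, E-G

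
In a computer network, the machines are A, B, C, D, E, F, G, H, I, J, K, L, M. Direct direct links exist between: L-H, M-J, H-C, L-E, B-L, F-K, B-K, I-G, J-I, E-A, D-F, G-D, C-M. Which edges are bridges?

A-E, E-L

The edges on the cycle B-L-H-C-M-J-I-G-D-F-K-B are not bridges since each lies on that cycle.
But removing L-E disconnects L from E; removing E-A disconnects E from A — these are bridges.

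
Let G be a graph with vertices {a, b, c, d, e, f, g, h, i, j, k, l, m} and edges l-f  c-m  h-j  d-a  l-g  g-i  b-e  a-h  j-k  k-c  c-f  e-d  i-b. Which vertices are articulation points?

Removing c increases the component count from 1 to 2, so c is a cut vertex.
By contrast removing m leaves 1 component; it is not a cut vertex. No other vertex is a cut vertex either.

c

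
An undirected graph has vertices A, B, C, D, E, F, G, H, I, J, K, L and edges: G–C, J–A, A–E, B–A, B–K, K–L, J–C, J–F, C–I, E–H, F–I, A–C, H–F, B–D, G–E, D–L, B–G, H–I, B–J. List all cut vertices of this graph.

B

Removing B increases the component count from 1 to 2, so B is a cut vertex.
By contrast removing D leaves 1 component; it is not a cut vertex. No other vertex is a cut vertex either.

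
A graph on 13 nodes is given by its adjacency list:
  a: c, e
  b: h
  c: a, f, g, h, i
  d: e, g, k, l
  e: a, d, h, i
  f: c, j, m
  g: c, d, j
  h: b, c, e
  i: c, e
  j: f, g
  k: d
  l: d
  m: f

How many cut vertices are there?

3

Removing d increases the component count from 1 to 3, so d is a cut vertex.
Removing f increases the component count from 1 to 2, so f is a cut vertex.
Removing h increases the component count from 1 to 2, so h is a cut vertex.
By contrast removing b leaves 1 component; it is not a cut vertex. No other vertex is a cut vertex either.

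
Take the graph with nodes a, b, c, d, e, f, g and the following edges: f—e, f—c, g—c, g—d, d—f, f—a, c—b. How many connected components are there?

Starting from a we can reach a, b, c, d, e, f, g. That is one component of size 7.
Total: 1 component.

1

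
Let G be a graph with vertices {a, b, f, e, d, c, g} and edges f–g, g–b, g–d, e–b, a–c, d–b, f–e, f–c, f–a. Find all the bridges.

The edges on the cycle f-a-c-f are not bridges since each lies on that cycle.
Every edge lies on some cycle, so there are no bridges.

none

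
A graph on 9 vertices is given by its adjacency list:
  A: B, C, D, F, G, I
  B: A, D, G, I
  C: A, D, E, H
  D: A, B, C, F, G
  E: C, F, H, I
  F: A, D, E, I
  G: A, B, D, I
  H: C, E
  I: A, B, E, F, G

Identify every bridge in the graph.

none

The edges on the cycle G-B-D-G are not bridges since each lies on that cycle.
Every edge lies on some cycle, so there are no bridges.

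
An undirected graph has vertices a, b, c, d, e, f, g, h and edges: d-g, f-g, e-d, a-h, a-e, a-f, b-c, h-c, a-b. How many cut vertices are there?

Removing a increases the component count from 1 to 2, so a is a cut vertex.
By contrast removing e leaves 1 component; it is not a cut vertex. No other vertex is a cut vertex either.

1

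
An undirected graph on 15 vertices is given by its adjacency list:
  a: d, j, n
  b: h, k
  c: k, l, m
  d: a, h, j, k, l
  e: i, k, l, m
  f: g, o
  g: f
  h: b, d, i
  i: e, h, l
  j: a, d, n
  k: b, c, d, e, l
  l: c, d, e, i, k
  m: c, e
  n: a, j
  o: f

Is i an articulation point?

No

Deleting i leaves 2 components (was 2), so i is not a cut vertex.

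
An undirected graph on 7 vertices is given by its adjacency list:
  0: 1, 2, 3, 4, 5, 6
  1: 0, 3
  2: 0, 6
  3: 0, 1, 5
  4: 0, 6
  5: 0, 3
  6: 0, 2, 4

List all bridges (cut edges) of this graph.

none

The edges on the cycle 0-4-6-0 are not bridges since each lies on that cycle.
Every edge lies on some cycle, so there are no bridges.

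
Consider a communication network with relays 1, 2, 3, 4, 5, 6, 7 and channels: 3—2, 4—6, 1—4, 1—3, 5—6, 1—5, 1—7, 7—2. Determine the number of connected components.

Starting from 1 we can reach 1, 2, 3, 4, 5, 6, 7. That is one component of size 7.
Total: 1 component.

1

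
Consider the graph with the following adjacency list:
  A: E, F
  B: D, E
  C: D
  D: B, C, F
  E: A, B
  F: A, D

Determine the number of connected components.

1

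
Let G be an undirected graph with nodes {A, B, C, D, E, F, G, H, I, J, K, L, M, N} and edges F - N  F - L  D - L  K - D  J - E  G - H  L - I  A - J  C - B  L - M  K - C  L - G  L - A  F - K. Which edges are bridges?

A-J, A-L, B-C, C-K, E-J, F-N, G-H, G-L, I-L, L-M

The edges on the cycle F-K-D-L-F are not bridges since each lies on that cycle.
But removing L - A disconnects L from A; removing K - C disconnects K from C; removing F - N disconnects F from N; removing A - J disconnects A from J — these are bridges.
In total 10 edges are bridges.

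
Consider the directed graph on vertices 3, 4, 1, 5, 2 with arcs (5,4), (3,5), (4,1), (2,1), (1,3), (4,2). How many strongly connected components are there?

1

{1, 2, 3, 4, 5} are all mutually reachable — one SCC of size 5.
That gives 1 strongly connected component.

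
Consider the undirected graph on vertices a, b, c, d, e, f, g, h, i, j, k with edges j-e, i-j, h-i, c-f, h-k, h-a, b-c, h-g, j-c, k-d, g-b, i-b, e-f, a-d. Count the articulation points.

1

Removing h increases the component count from 1 to 2, so h is a cut vertex.
By contrast removing a leaves 1 component; it is not a cut vertex. No other vertex is a cut vertex either.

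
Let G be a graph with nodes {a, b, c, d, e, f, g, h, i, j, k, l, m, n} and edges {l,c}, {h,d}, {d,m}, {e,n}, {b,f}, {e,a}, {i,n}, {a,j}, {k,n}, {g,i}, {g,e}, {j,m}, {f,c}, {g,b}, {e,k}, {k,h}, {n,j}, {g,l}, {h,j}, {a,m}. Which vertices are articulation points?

g

Removing g increases the component count from 1 to 2, so g is a cut vertex.
By contrast removing j leaves 1 component; it is not a cut vertex. No other vertex is a cut vertex either.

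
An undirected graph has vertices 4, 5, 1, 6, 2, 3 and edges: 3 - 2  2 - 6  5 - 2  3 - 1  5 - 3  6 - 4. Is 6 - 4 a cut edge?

Yes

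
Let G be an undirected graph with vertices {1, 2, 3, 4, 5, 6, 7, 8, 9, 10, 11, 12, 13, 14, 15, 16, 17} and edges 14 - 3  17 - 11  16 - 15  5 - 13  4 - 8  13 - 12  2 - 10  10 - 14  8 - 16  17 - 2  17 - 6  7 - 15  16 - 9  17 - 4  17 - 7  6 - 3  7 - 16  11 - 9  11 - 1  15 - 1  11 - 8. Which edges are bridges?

The edges on the cycle 17-4-8-16-9-11-17 are not bridges since each lies on that cycle.
But removing 5 - 13 disconnects 5 from 13; removing 12 - 13 disconnects 12 from 13 — these are bridges.

12-13, 13-5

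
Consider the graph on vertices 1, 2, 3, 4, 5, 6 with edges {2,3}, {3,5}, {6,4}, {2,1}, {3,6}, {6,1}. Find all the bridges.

3-5, 4-6

The edges on the cycle 2-3-6-1-2 are not bridges since each lies on that cycle.
But removing 4–6 disconnects 4 from 6; removing 5–3 disconnects 5 from 3 — these are bridges.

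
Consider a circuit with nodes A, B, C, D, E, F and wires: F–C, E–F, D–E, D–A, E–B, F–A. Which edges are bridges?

The edges on the cycle D-E-F-A-D are not bridges since each lies on that cycle.
But removing E–B disconnects E from B; removing F–C disconnects F from C — these are bridges.

B-E, C-F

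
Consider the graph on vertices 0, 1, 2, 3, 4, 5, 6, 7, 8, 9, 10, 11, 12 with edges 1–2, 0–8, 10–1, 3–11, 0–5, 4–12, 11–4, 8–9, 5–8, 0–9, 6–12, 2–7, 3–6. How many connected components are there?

3

Starting from 0 we can reach 0, 5, 8, 9. That is one component of size 4.
Starting from 1 we can reach 1, 2, 7, 10. That is one component of size 4.
Starting from 3 we can reach 3, 4, 6, 11, 12. That is one component of size 5.
Total: 3 components.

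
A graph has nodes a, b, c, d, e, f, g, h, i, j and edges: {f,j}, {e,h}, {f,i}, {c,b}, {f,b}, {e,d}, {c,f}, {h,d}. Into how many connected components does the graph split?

g is isolated — a component by itself.
a is isolated — a component by itself.
Starting from d we can reach d, e, h. That is one component of size 3.
Starting from b we can reach b, c, f, i, j. That is one component of size 5.
Total: 4 components.

4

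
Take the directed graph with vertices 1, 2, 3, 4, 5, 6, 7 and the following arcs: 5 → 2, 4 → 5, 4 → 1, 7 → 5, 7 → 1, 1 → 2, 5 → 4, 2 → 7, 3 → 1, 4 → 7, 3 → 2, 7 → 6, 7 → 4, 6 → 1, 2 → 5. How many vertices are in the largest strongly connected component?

6

{1, 2, 4, 5, 6, 7} are all mutually reachable — one SCC of size 6.
{3} is an SCC by itself.
The largest has 6 vertices.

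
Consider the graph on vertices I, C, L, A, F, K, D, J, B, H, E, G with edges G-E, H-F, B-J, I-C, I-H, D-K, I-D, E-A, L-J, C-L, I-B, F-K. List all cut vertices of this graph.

E, I

Removing E increases the component count from 2 to 3, so E is a cut vertex.
Removing I increases the component count from 2 to 3, so I is a cut vertex.
By contrast removing D leaves 2 components; it is not a cut vertex. No other vertex is a cut vertex either.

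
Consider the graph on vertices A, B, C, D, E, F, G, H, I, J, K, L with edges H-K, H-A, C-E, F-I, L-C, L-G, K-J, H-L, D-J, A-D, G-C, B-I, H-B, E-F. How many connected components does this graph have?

Starting from A we can reach A, B, C, D, E, F, G, H, I, J, K, L. That is one component of size 12.
Total: 1 component.

1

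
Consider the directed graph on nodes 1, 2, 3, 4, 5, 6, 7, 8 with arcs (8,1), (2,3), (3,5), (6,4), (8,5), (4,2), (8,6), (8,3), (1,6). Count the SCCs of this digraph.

8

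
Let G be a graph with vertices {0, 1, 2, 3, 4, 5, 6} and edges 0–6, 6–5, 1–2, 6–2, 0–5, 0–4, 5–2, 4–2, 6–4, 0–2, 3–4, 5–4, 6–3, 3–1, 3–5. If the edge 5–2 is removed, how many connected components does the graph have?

5 and 2 are still connected via 5-0-2, so the component count stays at 1.

1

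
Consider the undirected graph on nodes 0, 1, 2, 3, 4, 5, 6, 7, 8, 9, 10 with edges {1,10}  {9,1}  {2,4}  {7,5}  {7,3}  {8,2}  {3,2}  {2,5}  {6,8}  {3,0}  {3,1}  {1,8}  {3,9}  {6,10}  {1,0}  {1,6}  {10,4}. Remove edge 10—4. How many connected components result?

1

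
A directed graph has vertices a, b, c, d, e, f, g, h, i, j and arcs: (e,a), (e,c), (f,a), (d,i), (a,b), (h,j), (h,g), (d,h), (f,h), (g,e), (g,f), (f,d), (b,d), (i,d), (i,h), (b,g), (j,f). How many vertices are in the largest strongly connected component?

{a, b, d, e, f, g, h, i, j} are all mutually reachable — one SCC of size 9.
{c} is an SCC by itself.
The largest has 9 vertices.

9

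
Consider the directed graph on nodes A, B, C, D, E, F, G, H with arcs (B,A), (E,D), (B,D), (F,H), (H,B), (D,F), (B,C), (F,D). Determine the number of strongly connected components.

5

{B, D, F, H} are all mutually reachable — one SCC of size 4.
{E} is an SCC by itself.
{G} is an SCC by itself.
{C} is an SCC by itself.
{A} is an SCC by itself.
That gives 5 strongly connected components.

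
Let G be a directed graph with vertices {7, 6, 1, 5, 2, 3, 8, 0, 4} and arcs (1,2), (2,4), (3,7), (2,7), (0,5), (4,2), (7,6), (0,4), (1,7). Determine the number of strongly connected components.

{2, 4} are all mutually reachable — one SCC of size 2.
{7} is an SCC by itself.
{6} is an SCC by itself.
{0} is an SCC by itself.
{8} is an SCC by itself.
(and 3 more singleton SCCs)
That gives 8 strongly connected components.

8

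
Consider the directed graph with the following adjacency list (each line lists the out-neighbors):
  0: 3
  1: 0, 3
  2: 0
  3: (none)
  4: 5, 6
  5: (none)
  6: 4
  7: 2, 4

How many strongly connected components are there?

7

{4, 6} are all mutually reachable — one SCC of size 2.
{5} is an SCC by itself.
{7} is an SCC by itself.
{1} is an SCC by itself.
{3} is an SCC by itself.
(and 2 more singleton SCCs)
That gives 7 strongly connected components.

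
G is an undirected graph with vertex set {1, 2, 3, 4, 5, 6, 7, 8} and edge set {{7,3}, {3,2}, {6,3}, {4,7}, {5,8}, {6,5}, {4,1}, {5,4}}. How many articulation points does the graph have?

3

Removing 3 increases the component count from 1 to 2, so 3 is a cut vertex.
Removing 4 increases the component count from 1 to 2, so 4 is a cut vertex.
Removing 5 increases the component count from 1 to 2, so 5 is a cut vertex.
By contrast removing 1 leaves 1 component; it is not a cut vertex. No other vertex is a cut vertex either.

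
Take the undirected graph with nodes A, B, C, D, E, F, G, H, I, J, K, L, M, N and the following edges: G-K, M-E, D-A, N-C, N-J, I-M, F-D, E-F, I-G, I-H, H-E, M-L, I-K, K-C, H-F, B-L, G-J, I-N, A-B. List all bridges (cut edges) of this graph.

none

The edges on the cycle H-E-F-H are not bridges since each lies on that cycle.
Every edge lies on some cycle, so there are no bridges.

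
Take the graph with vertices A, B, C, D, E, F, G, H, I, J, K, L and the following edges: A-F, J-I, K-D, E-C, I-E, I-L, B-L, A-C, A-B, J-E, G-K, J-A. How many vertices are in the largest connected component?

8

H is isolated — a component by itself.
Starting from D we can reach D, G, K. That is one component of size 3.
Starting from A we can reach A, B, C, E, F, I, J, L. That is one component of size 8.
The largest has 8 vertices.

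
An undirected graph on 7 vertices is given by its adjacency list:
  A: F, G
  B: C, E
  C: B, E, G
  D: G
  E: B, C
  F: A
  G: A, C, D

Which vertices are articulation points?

Removing A increases the component count from 1 to 2, so A is a cut vertex.
Removing C increases the component count from 1 to 2, so C is a cut vertex.
Removing G increases the component count from 1 to 3, so G is a cut vertex.
By contrast removing D leaves 1 component; it is not a cut vertex. No other vertex is a cut vertex either.

A, C, G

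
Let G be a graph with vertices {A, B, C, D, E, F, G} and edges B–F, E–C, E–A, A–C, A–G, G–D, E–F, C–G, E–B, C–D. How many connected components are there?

1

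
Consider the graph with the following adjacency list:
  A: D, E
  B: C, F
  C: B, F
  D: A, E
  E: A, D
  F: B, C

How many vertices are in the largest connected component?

Starting from A we can reach A, D, E. That is one component of size 3.
Starting from B we can reach B, C, F. That is one component of size 3.
The largest has 3 vertices.

3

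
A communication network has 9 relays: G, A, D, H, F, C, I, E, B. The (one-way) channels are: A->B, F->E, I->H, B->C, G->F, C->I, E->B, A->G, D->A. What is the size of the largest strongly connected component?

1

{D} is an SCC by itself.
{E} is an SCC by itself.
{A} is an SCC by itself.
{B} is an SCC by itself.
{C} is an SCC by itself.
(and 4 more singleton SCCs)
The largest has 1 vertex.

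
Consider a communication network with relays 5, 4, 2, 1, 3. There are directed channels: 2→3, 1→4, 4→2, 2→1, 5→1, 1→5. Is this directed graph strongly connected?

No

There is no directed path from 3 to 2, so the graph is not strongly connected.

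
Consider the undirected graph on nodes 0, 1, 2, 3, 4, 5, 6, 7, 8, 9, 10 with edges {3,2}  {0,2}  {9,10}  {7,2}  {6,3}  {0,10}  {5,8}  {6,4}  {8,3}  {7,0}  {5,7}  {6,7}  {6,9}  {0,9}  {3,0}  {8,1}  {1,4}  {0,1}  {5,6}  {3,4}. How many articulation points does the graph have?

0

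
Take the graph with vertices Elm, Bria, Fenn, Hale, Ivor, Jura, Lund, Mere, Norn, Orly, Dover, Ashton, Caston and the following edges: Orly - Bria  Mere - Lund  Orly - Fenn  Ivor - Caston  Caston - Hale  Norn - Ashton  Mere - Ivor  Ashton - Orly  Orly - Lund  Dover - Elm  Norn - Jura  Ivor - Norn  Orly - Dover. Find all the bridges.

Bria-Orly, Caston-Hale, Caston-Ivor, Dover-Elm, Dover-Orly, Fenn-Orly, Jura-Norn

The edges on the cycle Mere-Ivor-Norn-Ashton-Orly-Lund-Mere are not bridges since each lies on that cycle.
But removing Fenn - Orly disconnects Fenn from Orly; removing Dover - Elm disconnects Dover from Elm; removing Caston - Hale disconnects Caston from Hale; removing Orly - Bria disconnects Orly from Bria — these are bridges.
In total 7 edges are bridges.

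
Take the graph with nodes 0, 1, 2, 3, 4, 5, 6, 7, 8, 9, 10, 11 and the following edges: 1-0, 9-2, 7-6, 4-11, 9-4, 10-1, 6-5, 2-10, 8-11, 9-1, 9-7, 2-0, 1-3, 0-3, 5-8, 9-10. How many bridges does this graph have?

The edges on the cycle 9-2-0-3-1-9 are not bridges since each lies on that cycle.
Every edge lies on some cycle, so there are no bridges.

0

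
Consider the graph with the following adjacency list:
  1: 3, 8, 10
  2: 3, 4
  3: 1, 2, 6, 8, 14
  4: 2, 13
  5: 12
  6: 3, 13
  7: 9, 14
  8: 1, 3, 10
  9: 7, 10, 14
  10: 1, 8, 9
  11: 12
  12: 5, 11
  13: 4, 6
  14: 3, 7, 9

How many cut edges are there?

2

The edges on the cycle 14-7-9-14 are not bridges since each lies on that cycle.
But removing 12-11 disconnects 12 from 11; removing 5-12 disconnects 5 from 12 — these are bridges.
That makes 2 bridges.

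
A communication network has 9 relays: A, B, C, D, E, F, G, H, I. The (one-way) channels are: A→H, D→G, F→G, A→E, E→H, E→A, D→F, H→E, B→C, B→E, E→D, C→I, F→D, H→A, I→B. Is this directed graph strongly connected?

No

There is no directed path from F to B, so the graph is not strongly connected.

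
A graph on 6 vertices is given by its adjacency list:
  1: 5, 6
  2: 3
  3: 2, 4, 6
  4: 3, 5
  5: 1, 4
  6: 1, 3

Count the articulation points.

1

Removing 3 increases the component count from 1 to 2, so 3 is a cut vertex.
By contrast removing 6 leaves 1 component; it is not a cut vertex. No other vertex is a cut vertex either.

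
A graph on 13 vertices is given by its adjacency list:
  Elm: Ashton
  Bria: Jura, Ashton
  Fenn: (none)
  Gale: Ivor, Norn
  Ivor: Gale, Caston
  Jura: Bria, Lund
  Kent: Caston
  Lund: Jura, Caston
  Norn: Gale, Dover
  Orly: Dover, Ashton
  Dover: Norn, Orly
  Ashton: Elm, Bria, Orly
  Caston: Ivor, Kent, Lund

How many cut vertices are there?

2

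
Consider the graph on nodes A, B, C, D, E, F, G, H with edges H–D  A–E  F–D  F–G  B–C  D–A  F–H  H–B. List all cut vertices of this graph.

Removing A increases the component count from 1 to 2, so A is a cut vertex.
Removing B increases the component count from 1 to 2, so B is a cut vertex.
Removing D increases the component count from 1 to 2, so D is a cut vertex.
Likewise F, H are cut vertices.
By contrast removing C leaves 1 component; it is not a cut vertex. No other vertex is a cut vertex either.

A, B, D, F, H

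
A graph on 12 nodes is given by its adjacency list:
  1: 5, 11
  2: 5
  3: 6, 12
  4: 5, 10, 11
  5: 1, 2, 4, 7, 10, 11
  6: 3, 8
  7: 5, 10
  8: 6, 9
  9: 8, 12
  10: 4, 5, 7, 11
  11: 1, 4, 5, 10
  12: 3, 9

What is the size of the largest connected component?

7

Starting from 3 we can reach 3, 6, 8, 9, 12. That is one component of size 5.
Starting from 1 we can reach 1, 2, 4, 5, 7, 10, 11. That is one component of size 7.
The largest has 7 vertices.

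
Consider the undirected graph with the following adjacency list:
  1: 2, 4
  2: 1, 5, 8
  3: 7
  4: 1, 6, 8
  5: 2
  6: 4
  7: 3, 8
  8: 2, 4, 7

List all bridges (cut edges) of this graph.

The edges on the cycle 8-4-1-2-8 are not bridges since each lies on that cycle.
But removing 2-5 disconnects 2 from 5; removing 4-6 disconnects 4 from 6; removing 7-3 disconnects 7 from 3; removing 8-7 disconnects 8 from 7 — these are bridges.

2-5, 3-7, 4-6, 7-8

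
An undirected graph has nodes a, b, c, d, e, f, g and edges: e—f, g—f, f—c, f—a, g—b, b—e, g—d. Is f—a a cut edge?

Removing f—a leaves no path between f and a: the component count goes from 1 to 2. So it is a bridge.

Yes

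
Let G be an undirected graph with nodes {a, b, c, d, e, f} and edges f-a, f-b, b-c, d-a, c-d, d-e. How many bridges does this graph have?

The edges on the cycle f-b-c-d-a-f are not bridges since each lies on that cycle.
But removing d-e disconnects d from e — this is a bridge.

1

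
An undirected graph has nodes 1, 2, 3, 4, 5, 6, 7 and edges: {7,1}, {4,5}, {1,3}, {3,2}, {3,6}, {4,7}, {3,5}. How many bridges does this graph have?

2

The edges on the cycle 4-7-1-3-5-4 are not bridges since each lies on that cycle.
But removing 3 - 6 disconnects 3 from 6; removing 3 - 2 disconnects 3 from 2 — these are bridges.
That makes 2 bridges.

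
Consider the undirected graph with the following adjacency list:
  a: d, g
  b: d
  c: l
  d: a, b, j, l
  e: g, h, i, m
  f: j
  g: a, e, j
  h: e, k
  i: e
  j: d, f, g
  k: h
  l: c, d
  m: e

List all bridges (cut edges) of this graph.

b-d, c-l, d-l, e-g, e-h, e-i, e-m, f-j, h-k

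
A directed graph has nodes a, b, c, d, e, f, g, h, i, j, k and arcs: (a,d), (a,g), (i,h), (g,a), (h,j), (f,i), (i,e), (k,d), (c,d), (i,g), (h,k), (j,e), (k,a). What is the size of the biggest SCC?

{a, g} are all mutually reachable — one SCC of size 2.
{c} is an SCC by itself.
{e} is an SCC by itself.
{i} is an SCC by itself.
{f} is an SCC by itself.
(and 5 more singleton SCCs)
The largest has 2 vertices.

2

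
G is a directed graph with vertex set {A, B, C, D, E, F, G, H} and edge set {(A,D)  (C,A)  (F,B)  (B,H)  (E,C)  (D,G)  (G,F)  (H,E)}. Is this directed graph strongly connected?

From D we can reach every vertex (A, B, C, D, E, F, G, H), and every vertex can reach D (A, B, C, D, E, F, G, H). So the whole graph is one strongly connected component.

Yes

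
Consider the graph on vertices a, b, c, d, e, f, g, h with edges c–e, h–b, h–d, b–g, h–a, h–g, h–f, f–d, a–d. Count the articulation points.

Removing h increases the component count from 2 to 3, so h is a cut vertex.
By contrast removing g leaves 2 components; it is not a cut vertex. No other vertex is a cut vertex either.

1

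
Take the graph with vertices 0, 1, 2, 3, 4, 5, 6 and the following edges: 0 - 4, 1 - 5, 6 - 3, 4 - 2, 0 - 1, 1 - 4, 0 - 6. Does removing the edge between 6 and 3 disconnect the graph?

Yes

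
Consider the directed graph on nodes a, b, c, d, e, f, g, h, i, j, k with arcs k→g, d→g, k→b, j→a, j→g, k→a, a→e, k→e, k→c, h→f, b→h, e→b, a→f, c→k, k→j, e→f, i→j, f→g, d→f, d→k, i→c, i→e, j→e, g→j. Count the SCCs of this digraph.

{a, b, e, f, g, h, j} are all mutually reachable — one SCC of size 7.
{c, k} are all mutually reachable — one SCC of size 2.
{i} is an SCC by itself.
{d} is an SCC by itself.
That gives 4 strongly connected components.

4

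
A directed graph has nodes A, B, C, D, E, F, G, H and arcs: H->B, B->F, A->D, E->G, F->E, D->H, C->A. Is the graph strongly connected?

No

There is no directed path from F to A, so the graph is not strongly connected.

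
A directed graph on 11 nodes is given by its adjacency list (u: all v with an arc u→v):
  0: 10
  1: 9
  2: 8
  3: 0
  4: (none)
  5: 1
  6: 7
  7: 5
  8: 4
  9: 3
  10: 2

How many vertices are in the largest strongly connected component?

1

{10} is an SCC by itself.
{1} is an SCC by itself.
{4} is an SCC by itself.
{6} is an SCC by itself.
{9} is an SCC by itself.
(and 6 more singleton SCCs)
The largest has 1 vertex.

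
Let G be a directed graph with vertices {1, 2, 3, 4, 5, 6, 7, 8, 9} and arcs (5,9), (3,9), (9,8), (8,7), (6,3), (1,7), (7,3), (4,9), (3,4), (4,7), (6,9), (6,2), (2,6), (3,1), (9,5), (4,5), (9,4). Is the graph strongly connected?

There is no directed path from 4 to 6, so the graph is not strongly connected.

No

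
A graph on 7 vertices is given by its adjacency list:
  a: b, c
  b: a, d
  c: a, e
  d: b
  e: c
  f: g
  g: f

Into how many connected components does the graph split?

Starting from f we can reach f, g. That is one component of size 2.
Starting from a we can reach a, b, c, d, e. That is one component of size 5.
Total: 2 components.

2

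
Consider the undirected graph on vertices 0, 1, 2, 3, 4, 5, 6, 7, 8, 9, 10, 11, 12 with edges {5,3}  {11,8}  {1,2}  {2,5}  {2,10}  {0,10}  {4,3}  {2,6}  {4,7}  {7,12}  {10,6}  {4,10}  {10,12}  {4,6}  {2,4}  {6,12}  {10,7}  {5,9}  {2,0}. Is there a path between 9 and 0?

Yes

From 9 we can reach 0, 1, 2, 3, 4, 5, 6, 7, 9, 10, 12, which includes 0.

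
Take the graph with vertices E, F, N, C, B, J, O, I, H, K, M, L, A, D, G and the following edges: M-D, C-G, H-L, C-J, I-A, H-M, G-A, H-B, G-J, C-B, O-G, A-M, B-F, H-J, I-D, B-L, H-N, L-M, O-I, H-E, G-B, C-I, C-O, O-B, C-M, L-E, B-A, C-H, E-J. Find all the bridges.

The edges on the cycle C-O-G-C are not bridges since each lies on that cycle.
But removing B-F disconnects B from F; removing H-N disconnects H from N — these are bridges.

B-F, H-N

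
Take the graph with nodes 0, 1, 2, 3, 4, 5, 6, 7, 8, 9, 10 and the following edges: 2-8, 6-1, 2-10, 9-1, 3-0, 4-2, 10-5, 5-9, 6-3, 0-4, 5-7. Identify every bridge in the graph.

2-8, 5-7

The edges on the cycle 6-3-0-4-2-10-5-9-1-6 are not bridges since each lies on that cycle.
But removing 8-2 disconnects 8 from 2; removing 7-5 disconnects 7 from 5 — these are bridges.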